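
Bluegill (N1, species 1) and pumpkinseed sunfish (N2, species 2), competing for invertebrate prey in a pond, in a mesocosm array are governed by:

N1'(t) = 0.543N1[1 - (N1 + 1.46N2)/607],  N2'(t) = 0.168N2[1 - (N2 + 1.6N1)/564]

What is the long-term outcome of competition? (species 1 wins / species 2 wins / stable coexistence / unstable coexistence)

Compare the nullcline intercepts: K1/α12 = 607/1.46 = 416 < K2 = 564; K2/α21 = 564/1.6 = 352 < K1 = 607.
Since both are reversed, neither can invade when rare; the interior point is a saddle.

unstable coexistence (outcome depends on initial conditions)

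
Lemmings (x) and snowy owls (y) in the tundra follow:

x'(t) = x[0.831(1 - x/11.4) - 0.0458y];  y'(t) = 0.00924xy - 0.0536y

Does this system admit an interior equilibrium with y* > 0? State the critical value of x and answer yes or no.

The predator equation gives dy/dt > 0 only when x > 0.0536/0.00924 = 5.8.
Without the predator, x → K = 11.4. Since 11.4 > 5.8, the predator can invade and persist.

Threshold x = 5.8; K > 5.8, so yes, the predator persists.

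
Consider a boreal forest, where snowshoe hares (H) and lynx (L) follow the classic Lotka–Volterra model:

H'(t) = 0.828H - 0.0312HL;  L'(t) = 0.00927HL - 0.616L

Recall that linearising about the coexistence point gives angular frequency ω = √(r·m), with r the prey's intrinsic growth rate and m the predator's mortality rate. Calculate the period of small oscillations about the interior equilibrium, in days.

T ≈ 8.8 days

Here r = 0.828 and m = 0.616, so r·m = 0.51.
ω = √0.51 = 0.714 per day, hence T = 2π/ω ≈ 8.8 days.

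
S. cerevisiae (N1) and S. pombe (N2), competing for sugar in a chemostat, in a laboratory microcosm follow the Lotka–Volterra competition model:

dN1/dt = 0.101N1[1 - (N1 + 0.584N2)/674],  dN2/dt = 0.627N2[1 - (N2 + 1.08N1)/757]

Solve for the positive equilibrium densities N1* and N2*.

N1* ≈ 628, N2* ≈ 78.7

Setting both brackets to zero gives the nullclines N1 + 0.584N2 = 674 and 1.08N1 + N2 = 757.
Substituting N2 = 757 - 1.08N1 into the first: N1(1 - 0.584·1.08) = 674 - 0.584·757.
So N1* = 232/0.369 = 628, and then N2* = 757 - 1.08·628 = 78.7.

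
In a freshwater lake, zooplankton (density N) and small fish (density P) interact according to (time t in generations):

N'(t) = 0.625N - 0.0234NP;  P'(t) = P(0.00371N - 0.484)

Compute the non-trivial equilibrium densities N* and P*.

Set dP/dt = 0 with P > 0: 0.00371N - 0.484 = 0, so N* = 0.484/0.00371 = 130.
Set dN/dt = 0 with N > 0: 0.625 - 0.0234P = 0, so P* = 0.625/0.0234 = 26.7.

N* ≈ 130, P* ≈ 26.7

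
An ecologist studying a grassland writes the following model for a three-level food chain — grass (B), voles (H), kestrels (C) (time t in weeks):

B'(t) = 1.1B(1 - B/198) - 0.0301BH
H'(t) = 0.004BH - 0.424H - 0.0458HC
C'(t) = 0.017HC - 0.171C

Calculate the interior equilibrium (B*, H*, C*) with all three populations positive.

From dC/dt = 0: 0.017H* = 0.171, so H* = 10.1.
From dB/dt = 0: 1.1(1 - B*/198) = 0.0301·10.1, giving B* = 198·(1 - 0.275) = 144.
From dH/dt = 0: 0.004·144 - 0.424 = 0.0458C*, so C* = 0.15/0.0458 = 3.28.

B* ≈ 144, H* ≈ 10.1, C* ≈ 3.28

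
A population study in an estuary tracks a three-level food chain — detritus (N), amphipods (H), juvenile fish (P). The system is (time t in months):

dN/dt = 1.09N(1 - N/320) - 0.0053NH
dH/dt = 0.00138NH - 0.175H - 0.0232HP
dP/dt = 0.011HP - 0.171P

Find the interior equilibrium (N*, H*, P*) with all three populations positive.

N* ≈ 296, H* ≈ 15.5, P* ≈ 10.1

From dP/dt = 0: 0.011H* = 0.171, so H* = 15.5.
From dN/dt = 0: 1.09(1 - N*/320) = 0.0053·15.5, giving N* = 320·(1 - 0.0756) = 296.
From dH/dt = 0: 0.00138·296 - 0.175 = 0.0232P*, so P* = 0.233/0.0232 = 10.1.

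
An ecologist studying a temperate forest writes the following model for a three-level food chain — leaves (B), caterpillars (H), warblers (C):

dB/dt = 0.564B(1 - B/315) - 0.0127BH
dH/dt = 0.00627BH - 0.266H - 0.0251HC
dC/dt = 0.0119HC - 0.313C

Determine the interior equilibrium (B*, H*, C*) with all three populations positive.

From dC/dt = 0: 0.0119H* = 0.313, so H* = 26.3.
From dB/dt = 0: 0.564(1 - B*/315) = 0.0127·26.3, giving B* = 315·(1 - 0.592) = 128.
From dH/dt = 0: 0.00627·128 - 0.266 = 0.0251C*, so C* = 0.539/0.0251 = 21.5.

B* ≈ 128, H* ≈ 26.3, C* ≈ 21.5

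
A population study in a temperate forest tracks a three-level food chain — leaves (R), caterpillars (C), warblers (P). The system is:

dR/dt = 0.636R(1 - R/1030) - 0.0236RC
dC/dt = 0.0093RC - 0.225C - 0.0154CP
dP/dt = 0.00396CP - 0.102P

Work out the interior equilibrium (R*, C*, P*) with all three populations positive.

R* ≈ 45.5, C* ≈ 25.8, P* ≈ 12.9

From dP/dt = 0: 0.00396C* = 0.102, so C* = 25.8.
From dR/dt = 0: 0.636(1 - R*/1030) = 0.0236·25.8, giving R* = 1030·(1 - 0.956) = 45.5.
From dC/dt = 0: 0.0093·45.5 - 0.225 = 0.0154P*, so P* = 0.199/0.0154 = 12.9.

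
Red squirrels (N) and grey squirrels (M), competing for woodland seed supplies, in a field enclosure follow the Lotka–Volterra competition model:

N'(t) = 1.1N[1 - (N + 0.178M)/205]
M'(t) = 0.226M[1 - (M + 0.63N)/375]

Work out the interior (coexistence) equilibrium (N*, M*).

N* ≈ 156, M* ≈ 277

Setting both brackets to zero gives the nullclines N + 0.178M = 205 and 0.63N + M = 375.
Substituting M = 375 - 0.63N into the first: N(1 - 0.178·0.63) = 205 - 0.178·375.
So N* = 138/0.888 = 156, and then M* = 375 - 0.63·156 = 277.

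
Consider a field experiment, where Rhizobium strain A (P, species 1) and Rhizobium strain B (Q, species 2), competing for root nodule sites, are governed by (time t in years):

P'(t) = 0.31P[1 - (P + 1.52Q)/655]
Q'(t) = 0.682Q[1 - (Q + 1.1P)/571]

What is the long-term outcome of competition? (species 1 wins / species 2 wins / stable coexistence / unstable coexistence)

unstable coexistence (outcome depends on initial conditions)

Compare the nullcline intercepts: K1/α12 = 655/1.52 = 431 < K2 = 571; K2/α21 = 571/1.1 = 519 < K1 = 655.
Since both are reversed, neither can invade when rare; the interior point is a saddle.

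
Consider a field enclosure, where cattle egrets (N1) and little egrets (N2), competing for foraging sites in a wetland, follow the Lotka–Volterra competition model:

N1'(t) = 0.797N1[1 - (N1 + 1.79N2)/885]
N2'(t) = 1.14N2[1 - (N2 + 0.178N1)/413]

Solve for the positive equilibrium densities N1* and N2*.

N1* ≈ 214, N2* ≈ 375

Setting both brackets to zero gives the nullclines N1 + 1.79N2 = 885 and 0.178N1 + N2 = 413.
Substituting N2 = 413 - 0.178N1 into the first: N1(1 - 1.79·0.178) = 885 - 1.79·413.
So N1* = 146/0.681 = 214, and then N2* = 413 - 0.178·214 = 375.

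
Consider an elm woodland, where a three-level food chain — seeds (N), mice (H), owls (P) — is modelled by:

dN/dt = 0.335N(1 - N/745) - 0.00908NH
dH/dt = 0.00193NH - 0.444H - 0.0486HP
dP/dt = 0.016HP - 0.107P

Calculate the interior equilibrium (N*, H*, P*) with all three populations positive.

From dP/dt = 0: 0.016H* = 0.107, so H* = 6.69.
From dN/dt = 0: 0.335(1 - N*/745) = 0.00908·6.69, giving N* = 745·(1 - 0.181) = 610.
From dH/dt = 0: 0.00193·610 - 0.444 = 0.0486P*, so P* = 0.733/0.0486 = 15.1.

N* ≈ 610, H* ≈ 6.69, P* ≈ 15.1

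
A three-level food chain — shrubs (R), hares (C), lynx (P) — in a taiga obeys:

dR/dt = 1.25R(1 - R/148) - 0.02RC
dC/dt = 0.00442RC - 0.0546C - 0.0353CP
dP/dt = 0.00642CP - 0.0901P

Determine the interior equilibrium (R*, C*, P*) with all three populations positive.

From dP/dt = 0: 0.00642C* = 0.0901, so C* = 14.
From dR/dt = 0: 1.25(1 - R*/148) = 0.02·14, giving R* = 148·(1 - 0.225) = 115.
From dC/dt = 0: 0.00442·115 - 0.0546 = 0.0353P*, so P* = 0.453/0.0353 = 12.8.

R* ≈ 115, C* ≈ 14, P* ≈ 12.8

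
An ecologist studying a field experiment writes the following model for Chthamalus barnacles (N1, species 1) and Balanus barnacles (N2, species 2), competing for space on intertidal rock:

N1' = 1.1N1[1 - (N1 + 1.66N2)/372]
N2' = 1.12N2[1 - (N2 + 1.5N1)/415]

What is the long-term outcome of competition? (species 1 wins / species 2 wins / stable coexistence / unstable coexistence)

Compare the nullcline intercepts: K1/α12 = 372/1.66 = 224 < K2 = 415; K2/α21 = 415/1.5 = 277 < K1 = 372.
Since both are reversed, neither can invade when rare; the interior point is a saddle.

unstable coexistence (outcome depends on initial conditions)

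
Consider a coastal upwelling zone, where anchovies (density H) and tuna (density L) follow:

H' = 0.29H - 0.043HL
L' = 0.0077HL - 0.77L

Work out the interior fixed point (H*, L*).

H* ≈ 100, L* ≈ 6.74

Set dL/dt = 0 with L > 0: 0.0077H - 0.77 = 0, so H* = 0.77/0.0077 = 100.
Set dH/dt = 0 with H > 0: 0.29 - 0.043L = 0, so L* = 0.29/0.043 = 6.74.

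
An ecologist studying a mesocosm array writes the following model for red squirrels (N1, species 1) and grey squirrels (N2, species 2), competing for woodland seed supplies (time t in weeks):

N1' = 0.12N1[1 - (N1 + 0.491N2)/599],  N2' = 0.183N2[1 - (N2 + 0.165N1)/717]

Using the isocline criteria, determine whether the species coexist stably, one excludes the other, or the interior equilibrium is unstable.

stable coexistence

Compare the nullcline intercepts: K1/α12 = 599/0.491 = 1220 > K2 = 717; K2/α21 = 717/0.165 = 4350 > K1 = 599.
Since both inequalities hold, each species can invade when rare, so the interior equilibrium is stable.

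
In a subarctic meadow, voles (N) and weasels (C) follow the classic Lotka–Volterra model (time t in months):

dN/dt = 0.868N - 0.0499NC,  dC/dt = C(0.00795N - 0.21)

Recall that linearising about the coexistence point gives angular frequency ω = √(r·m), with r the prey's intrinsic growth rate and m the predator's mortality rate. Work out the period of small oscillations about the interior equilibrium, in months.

Here r = 0.868 and m = 0.21, so r·m = 0.182.
ω = √0.182 = 0.427 per month, hence T = 2π/ω ≈ 14.7 months.

T ≈ 14.7 months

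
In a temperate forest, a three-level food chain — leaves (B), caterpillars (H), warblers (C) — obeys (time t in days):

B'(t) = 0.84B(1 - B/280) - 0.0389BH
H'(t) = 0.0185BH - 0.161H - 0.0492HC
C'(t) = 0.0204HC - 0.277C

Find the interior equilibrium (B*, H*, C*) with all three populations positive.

From dC/dt = 0: 0.0204H* = 0.277, so H* = 13.6.
From dB/dt = 0: 0.84(1 - B*/280) = 0.0389·13.6, giving B* = 280·(1 - 0.629) = 104.
From dH/dt = 0: 0.0185·104 - 0.161 = 0.0492C*, so C* = 1.76/0.0492 = 35.8.

B* ≈ 104, H* ≈ 13.6, C* ≈ 35.8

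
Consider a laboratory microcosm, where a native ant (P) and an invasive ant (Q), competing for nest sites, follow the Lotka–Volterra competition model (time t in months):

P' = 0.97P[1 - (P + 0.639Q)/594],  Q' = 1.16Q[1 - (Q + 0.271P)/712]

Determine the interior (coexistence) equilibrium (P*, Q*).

Setting both brackets to zero gives the nullclines P + 0.639Q = 594 and 0.271P + Q = 712.
Substituting Q = 712 - 0.271P into the first: P(1 - 0.639·0.271) = 594 - 0.639·712.
So P* = 139/0.827 = 168, and then Q* = 712 - 0.271·168 = 666.

P* ≈ 168, Q* ≈ 666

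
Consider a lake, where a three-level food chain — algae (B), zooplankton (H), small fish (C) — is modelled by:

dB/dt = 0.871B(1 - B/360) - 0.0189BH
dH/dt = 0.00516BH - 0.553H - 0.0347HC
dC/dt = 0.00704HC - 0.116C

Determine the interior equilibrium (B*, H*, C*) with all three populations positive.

B* ≈ 231, H* ≈ 16.5, C* ≈ 18.5

From dC/dt = 0: 0.00704H* = 0.116, so H* = 16.5.
From dB/dt = 0: 0.871(1 - B*/360) = 0.0189·16.5, giving B* = 360·(1 - 0.358) = 231.
From dH/dt = 0: 0.00516·231 - 0.553 = 0.0347C*, so C* = 0.64/0.0347 = 18.5.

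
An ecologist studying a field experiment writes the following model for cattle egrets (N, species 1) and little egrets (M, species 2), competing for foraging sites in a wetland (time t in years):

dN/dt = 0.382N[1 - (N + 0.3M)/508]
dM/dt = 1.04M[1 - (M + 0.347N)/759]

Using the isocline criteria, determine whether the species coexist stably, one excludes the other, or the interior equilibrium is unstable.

Compare the nullcline intercepts: K1/α12 = 508/0.3 = 1690 > K2 = 759; K2/α21 = 759/0.347 = 2190 > K1 = 508.
Since both inequalities hold, each species can invade when rare, so the interior equilibrium is stable.

stable coexistence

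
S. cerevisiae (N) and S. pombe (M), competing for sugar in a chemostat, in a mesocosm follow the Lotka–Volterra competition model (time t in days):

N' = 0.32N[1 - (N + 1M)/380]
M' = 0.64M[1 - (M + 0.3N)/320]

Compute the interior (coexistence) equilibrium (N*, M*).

Setting both brackets to zero gives the nullclines N + 1M = 380 and 0.3N + M = 320.
Substituting M = 320 - 0.3N into the first: N(1 - 1·0.3) = 380 - 1·320.
So N* = 60/0.7 = 85.7, and then M* = 320 - 0.3·85.7 = 294.

N* ≈ 85.7, M* ≈ 294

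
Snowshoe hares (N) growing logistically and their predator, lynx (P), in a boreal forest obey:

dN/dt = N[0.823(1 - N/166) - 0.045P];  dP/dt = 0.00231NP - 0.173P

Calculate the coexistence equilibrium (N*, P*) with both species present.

From dP/dt = 0 with P > 0: 0.00231N* = 0.173, so N* = 74.9.
Substitute into dN/dt = 0: 0.823(1 - 74.9/166) = 0.045P*.
The bracket is 0.549, giving P* = 0.452/0.045 = 10.

N* ≈ 74.9, P* ≈ 10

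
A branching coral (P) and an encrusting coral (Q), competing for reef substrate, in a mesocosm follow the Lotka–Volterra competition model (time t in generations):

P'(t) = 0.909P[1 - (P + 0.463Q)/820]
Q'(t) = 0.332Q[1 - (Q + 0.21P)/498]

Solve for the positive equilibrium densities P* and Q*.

P* ≈ 653, Q* ≈ 361

Setting both brackets to zero gives the nullclines P + 0.463Q = 820 and 0.21P + Q = 498.
Substituting Q = 498 - 0.21P into the first: P(1 - 0.463·0.21) = 820 - 0.463·498.
So P* = 589/0.903 = 653, and then Q* = 498 - 0.21·653 = 361.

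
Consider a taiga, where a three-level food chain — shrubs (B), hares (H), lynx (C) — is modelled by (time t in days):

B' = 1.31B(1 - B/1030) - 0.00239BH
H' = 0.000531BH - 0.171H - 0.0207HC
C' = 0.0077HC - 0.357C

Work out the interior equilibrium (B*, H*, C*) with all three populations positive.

From dC/dt = 0: 0.0077H* = 0.357, so H* = 46.4.
From dB/dt = 0: 1.31(1 - B*/1030) = 0.00239·46.4, giving B* = 1030·(1 - 0.0846) = 943.
From dH/dt = 0: 0.000531·943 - 0.171 = 0.0207C*, so C* = 0.33/0.0207 = 15.9.

B* ≈ 943, H* ≈ 46.4, C* ≈ 15.9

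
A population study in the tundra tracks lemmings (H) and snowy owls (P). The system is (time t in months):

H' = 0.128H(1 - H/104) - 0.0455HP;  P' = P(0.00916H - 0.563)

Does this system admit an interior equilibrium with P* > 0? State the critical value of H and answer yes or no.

Threshold H = 61.5; K > 61.5, so yes, the predator persists.

The predator equation gives dP/dt > 0 only when H > 0.563/0.00916 = 61.5.
Without the predator, H → K = 104. Since 104 > 61.5, the predator can invade and persist.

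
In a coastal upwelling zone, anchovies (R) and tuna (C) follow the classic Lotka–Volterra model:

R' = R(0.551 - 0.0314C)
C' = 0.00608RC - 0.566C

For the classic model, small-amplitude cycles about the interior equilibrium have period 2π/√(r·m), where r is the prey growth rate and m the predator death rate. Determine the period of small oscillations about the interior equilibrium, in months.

T ≈ 11.3 months

Here r = 0.551 and m = 0.566, so r·m = 0.312.
ω = √0.312 = 0.558 per month, hence T = 2π/ω ≈ 11.3 months.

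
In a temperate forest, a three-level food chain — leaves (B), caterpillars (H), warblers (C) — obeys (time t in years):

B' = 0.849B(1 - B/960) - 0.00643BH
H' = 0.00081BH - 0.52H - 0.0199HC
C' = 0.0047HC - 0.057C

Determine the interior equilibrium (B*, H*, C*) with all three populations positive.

B* ≈ 872, H* ≈ 12.1, C* ≈ 9.36

From dC/dt = 0: 0.0047H* = 0.057, so H* = 12.1.
From dB/dt = 0: 0.849(1 - B*/960) = 0.00643·12.1, giving B* = 960·(1 - 0.0919) = 872.
From dH/dt = 0: 0.00081·872 - 0.52 = 0.0199C*, so C* = 0.186/0.0199 = 9.36.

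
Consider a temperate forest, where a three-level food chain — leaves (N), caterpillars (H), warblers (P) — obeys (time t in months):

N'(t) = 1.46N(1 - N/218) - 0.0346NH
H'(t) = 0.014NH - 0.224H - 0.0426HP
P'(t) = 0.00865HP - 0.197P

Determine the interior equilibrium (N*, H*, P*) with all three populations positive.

From dP/dt = 0: 0.00865H* = 0.197, so H* = 22.8.
From dN/dt = 0: 1.46(1 - N*/218) = 0.0346·22.8, giving N* = 218·(1 - 0.54) = 100.
From dH/dt = 0: 0.014·100 - 0.224 = 0.0426P*, so P* = 1.18/0.0426 = 27.7.

N* ≈ 100, H* ≈ 22.8, P* ≈ 27.7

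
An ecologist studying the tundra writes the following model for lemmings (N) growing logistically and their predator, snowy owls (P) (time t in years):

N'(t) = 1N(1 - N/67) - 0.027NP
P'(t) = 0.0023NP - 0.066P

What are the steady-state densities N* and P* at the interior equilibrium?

N* ≈ 28.7, P* ≈ 21.2

From dP/dt = 0 with P > 0: 0.0023N* = 0.066, so N* = 28.7.
Substitute into dN/dt = 0: 1(1 - 28.7/67) = 0.027P*.
The bracket is 0.572, giving P* = 0.572/0.027 = 21.2.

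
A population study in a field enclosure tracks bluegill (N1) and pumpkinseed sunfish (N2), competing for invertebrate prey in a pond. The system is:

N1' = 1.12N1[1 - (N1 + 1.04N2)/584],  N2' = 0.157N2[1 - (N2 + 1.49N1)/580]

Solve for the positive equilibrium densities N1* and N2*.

N1* ≈ 34.9, N2* ≈ 528

Setting both brackets to zero gives the nullclines N1 + 1.04N2 = 584 and 1.49N1 + N2 = 580.
Substituting N2 = 580 - 1.49N1 into the first: N1(1 - 1.04·1.49) = 584 - 1.04·580.
So N1* = -19.2/-0.55 = 34.9, and then N2* = 580 - 1.49·34.9 = 528.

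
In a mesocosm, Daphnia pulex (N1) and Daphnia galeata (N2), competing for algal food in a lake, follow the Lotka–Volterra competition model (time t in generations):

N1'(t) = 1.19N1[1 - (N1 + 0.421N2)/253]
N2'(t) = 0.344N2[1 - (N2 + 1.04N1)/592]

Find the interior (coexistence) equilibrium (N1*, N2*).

Setting both brackets to zero gives the nullclines N1 + 0.421N2 = 253 and 1.04N1 + N2 = 592.
Substituting N2 = 592 - 1.04N1 into the first: N1(1 - 0.421·1.04) = 253 - 0.421·592.
So N1* = 3.77/0.562 = 6.7, and then N2* = 592 - 1.04·6.7 = 585.

N1* ≈ 6.7, N2* ≈ 585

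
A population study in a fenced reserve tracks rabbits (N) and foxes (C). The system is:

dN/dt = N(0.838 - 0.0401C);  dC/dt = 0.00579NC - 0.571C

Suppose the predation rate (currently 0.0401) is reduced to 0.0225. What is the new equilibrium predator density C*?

C* ≈ 37.2

At the interior fixed point, setting dN/dt = 0 with N > 0 fixes C* = (prey growth rate)/(NC coefficient) — independent of the other coefficients.
With the change, C* = 0.838/0.0225 = 37.2; it rises from 20.9.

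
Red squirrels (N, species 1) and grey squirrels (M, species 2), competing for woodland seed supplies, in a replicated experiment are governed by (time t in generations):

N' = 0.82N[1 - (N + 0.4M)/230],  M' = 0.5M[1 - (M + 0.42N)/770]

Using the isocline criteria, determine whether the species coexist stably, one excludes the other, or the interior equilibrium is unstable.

species 2 excludes species 1

Compare the nullcline intercepts: K1/α12 = 230/0.4 = 575 < K2 = 770; K2/α21 = 770/0.42 = 1830 > K1 = 230.
Since the inequalities point opposite ways, species 2 can invade but species 1 cannot.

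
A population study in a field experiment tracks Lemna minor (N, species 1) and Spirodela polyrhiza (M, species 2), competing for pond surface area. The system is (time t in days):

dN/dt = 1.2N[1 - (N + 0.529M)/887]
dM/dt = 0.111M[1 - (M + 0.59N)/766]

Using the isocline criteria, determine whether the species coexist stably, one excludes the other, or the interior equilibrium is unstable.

stable coexistence

Compare the nullcline intercepts: K1/α12 = 887/0.529 = 1680 > K2 = 766; K2/α21 = 766/0.59 = 1300 > K1 = 887.
Since both inequalities hold, each species can invade when rare, so the interior equilibrium is stable.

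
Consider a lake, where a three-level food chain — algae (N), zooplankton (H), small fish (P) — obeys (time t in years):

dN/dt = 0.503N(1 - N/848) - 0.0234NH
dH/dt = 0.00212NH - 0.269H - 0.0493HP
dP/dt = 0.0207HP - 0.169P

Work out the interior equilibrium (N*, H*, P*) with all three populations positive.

From dP/dt = 0: 0.0207H* = 0.169, so H* = 8.16.
From dN/dt = 0: 0.503(1 - N*/848) = 0.0234·8.16, giving N* = 848·(1 - 0.38) = 526.
From dH/dt = 0: 0.00212·526 - 0.269 = 0.0493P*, so P* = 0.846/0.0493 = 17.2.

N* ≈ 526, H* ≈ 8.16, P* ≈ 17.2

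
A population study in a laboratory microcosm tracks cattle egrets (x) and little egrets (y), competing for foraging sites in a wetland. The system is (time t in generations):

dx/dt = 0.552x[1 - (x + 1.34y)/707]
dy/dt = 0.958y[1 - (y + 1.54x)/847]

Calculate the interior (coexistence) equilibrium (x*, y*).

x* ≈ 402, y* ≈ 227

Setting both brackets to zero gives the nullclines x + 1.34y = 707 and 1.54x + y = 847.
Substituting y = 847 - 1.54x into the first: x(1 - 1.34·1.54) = 707 - 1.34·847.
So x* = -428/-1.06 = 402, and then y* = 847 - 1.54·402 = 227.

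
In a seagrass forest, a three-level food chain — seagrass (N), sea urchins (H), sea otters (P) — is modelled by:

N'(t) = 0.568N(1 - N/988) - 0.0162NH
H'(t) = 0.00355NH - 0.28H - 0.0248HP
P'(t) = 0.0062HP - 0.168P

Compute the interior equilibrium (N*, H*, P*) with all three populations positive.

From dP/dt = 0: 0.0062H* = 0.168, so H* = 27.1.
From dN/dt = 0: 0.568(1 - N*/988) = 0.0162·27.1, giving N* = 988·(1 - 0.773) = 224.
From dH/dt = 0: 0.00355·224 - 0.28 = 0.0248P*, so P* = 0.517/0.0248 = 20.8.

N* ≈ 224, H* ≈ 27.1, P* ≈ 20.8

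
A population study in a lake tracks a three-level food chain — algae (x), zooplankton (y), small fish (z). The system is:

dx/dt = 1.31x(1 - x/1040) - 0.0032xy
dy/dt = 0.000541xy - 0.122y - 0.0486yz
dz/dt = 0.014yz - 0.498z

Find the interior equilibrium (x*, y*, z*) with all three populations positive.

x* ≈ 950, y* ≈ 35.6, z* ≈ 8.06

From dz/dt = 0: 0.014y* = 0.498, so y* = 35.6.
From dx/dt = 0: 1.31(1 - x*/1040) = 0.0032·35.6, giving x* = 1040·(1 - 0.0869) = 950.
From dy/dt = 0: 0.000541·950 - 0.122 = 0.0486z*, so z* = 0.392/0.0486 = 8.06.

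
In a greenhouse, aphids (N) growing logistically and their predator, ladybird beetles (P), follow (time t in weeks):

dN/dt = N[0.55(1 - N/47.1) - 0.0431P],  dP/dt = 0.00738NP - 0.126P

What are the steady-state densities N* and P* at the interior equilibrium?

From dP/dt = 0 with P > 0: 0.00738N* = 0.126, so N* = 17.1.
Substitute into dN/dt = 0: 0.55(1 - 17.1/47.1) = 0.0431P*.
The bracket is 0.638, giving P* = 0.351/0.0431 = 8.14.

N* ≈ 17.1, P* ≈ 8.14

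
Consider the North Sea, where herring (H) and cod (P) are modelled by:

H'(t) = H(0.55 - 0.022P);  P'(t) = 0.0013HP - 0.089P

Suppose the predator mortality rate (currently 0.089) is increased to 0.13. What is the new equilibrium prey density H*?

At the interior fixed point, setting dP/dt = 0 with P > 0 fixes H* = (predator death rate)/(HP coefficient) — independent of the other coefficients.
With the change, H* = 0.13/0.0013 = 100; it rises from 68.5.

H* ≈ 100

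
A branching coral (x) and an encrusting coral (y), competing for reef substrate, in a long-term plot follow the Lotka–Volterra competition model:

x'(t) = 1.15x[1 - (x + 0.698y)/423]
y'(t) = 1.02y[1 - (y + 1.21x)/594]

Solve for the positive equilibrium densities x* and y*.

x* ≈ 54, y* ≈ 529

Setting both brackets to zero gives the nullclines x + 0.698y = 423 and 1.21x + y = 594.
Substituting y = 594 - 1.21x into the first: x(1 - 0.698·1.21) = 423 - 0.698·594.
So x* = 8.39/0.155 = 54, and then y* = 594 - 1.21·54 = 529.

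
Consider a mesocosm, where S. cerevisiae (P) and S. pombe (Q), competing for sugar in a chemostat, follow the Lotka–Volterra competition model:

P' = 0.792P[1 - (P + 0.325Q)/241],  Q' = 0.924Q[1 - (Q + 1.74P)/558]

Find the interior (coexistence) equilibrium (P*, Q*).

P* ≈ 137, Q* ≈ 319

Setting both brackets to zero gives the nullclines P + 0.325Q = 241 and 1.74P + Q = 558.
Substituting Q = 558 - 1.74P into the first: P(1 - 0.325·1.74) = 241 - 0.325·558.
So P* = 59.7/0.434 = 137, and then Q* = 558 - 1.74·137 = 319.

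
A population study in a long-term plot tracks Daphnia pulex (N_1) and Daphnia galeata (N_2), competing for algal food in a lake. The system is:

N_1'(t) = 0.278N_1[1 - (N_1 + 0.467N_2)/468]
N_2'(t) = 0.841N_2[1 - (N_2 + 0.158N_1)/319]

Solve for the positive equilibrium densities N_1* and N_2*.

N_1* ≈ 344, N_2* ≈ 265

Setting both brackets to zero gives the nullclines N_1 + 0.467N_2 = 468 and 0.158N_1 + N_2 = 319.
Substituting N_2 = 319 - 0.158N_1 into the first: N_1(1 - 0.467·0.158) = 468 - 0.467·319.
So N_1* = 319/0.926 = 344, and then N_2* = 319 - 0.158·344 = 265.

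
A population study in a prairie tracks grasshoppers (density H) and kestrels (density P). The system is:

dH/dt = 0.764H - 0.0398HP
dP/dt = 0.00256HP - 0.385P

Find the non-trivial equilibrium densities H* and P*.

Set dP/dt = 0 with P > 0: 0.00256H - 0.385 = 0, so H* = 0.385/0.00256 = 150.
Set dH/dt = 0 with H > 0: 0.764 - 0.0398P = 0, so P* = 0.764/0.0398 = 19.2.

H* ≈ 150, P* ≈ 19.2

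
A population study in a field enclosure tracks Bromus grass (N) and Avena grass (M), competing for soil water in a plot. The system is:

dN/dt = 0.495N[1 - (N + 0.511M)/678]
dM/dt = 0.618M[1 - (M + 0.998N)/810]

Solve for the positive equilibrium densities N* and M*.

Setting both brackets to zero gives the nullclines N + 0.511M = 678 and 0.998N + M = 810.
Substituting M = 810 - 0.998N into the first: N(1 - 0.511·0.998) = 678 - 0.511·810.
So N* = 264/0.49 = 539, and then M* = 810 - 0.998·539 = 272.

N* ≈ 539, M* ≈ 272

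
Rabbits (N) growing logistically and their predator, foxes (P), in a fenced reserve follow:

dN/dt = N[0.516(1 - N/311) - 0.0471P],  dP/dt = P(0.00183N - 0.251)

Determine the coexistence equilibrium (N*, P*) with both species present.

N* ≈ 137, P* ≈ 6.12

From dP/dt = 0 with P > 0: 0.00183N* = 0.251, so N* = 137.
Substitute into dN/dt = 0: 0.516(1 - 137/311) = 0.0471P*.
The bracket is 0.559, giving P* = 0.288/0.0471 = 6.12.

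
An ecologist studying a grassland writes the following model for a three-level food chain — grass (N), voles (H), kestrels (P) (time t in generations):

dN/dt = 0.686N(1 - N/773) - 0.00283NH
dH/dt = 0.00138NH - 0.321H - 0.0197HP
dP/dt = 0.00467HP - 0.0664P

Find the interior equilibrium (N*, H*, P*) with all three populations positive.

N* ≈ 728, H* ≈ 14.2, P* ≈ 34.7

From dP/dt = 0: 0.00467H* = 0.0664, so H* = 14.2.
From dN/dt = 0: 0.686(1 - N*/773) = 0.00283·14.2, giving N* = 773·(1 - 0.0587) = 728.
From dH/dt = 0: 0.00138·728 - 0.321 = 0.0197P*, so P* = 0.683/0.0197 = 34.7.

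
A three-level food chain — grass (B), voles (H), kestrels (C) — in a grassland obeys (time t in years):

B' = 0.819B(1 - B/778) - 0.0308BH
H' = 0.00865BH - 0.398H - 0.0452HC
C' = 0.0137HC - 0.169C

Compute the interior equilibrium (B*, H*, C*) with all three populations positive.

From dC/dt = 0: 0.0137H* = 0.169, so H* = 12.3.
From dB/dt = 0: 0.819(1 - B*/778) = 0.0308·12.3, giving B* = 778·(1 - 0.464) = 417.
From dH/dt = 0: 0.00865·417 - 0.398 = 0.0452C*, so C* = 3.21/0.0452 = 71.

B* ≈ 417, H* ≈ 12.3, C* ≈ 71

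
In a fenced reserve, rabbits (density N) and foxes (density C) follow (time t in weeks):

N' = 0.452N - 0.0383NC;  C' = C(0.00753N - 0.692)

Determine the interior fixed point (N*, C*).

Set dC/dt = 0 with C > 0: 0.00753N - 0.692 = 0, so N* = 0.692/0.00753 = 91.9.
Set dN/dt = 0 with N > 0: 0.452 - 0.0383C = 0, so C* = 0.452/0.0383 = 11.8.

N* ≈ 91.9, C* ≈ 11.8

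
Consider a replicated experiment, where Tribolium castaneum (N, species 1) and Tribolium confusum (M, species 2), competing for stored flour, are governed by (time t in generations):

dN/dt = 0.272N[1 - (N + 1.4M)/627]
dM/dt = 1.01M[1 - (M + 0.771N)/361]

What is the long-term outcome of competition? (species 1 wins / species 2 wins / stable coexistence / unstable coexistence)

Compare the nullcline intercepts: K1/α12 = 627/1.4 = 448 > K2 = 361; K2/α21 = 361/0.771 = 468 < K1 = 627.
Since the inequalities point opposite ways, species 1 can invade but species 2 cannot.

species 1 excludes species 2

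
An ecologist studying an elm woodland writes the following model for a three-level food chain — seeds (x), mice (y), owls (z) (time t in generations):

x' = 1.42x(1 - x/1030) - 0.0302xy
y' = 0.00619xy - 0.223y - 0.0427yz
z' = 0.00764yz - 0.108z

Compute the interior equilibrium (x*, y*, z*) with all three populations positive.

From dz/dt = 0: 0.00764y* = 0.108, so y* = 14.1.
From dx/dt = 0: 1.42(1 - x*/1030) = 0.0302·14.1, giving x* = 1030·(1 - 0.301) = 720.
From dy/dt = 0: 0.00619·720 - 0.223 = 0.0427z*, so z* = 4.24/0.0427 = 99.2.

x* ≈ 720, y* ≈ 14.1, z* ≈ 99.2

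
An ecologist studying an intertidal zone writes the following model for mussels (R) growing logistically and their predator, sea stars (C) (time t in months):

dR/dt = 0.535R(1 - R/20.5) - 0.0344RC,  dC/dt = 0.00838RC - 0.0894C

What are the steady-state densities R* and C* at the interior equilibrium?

R* ≈ 10.7, C* ≈ 7.46

From dC/dt = 0 with C > 0: 0.00838R* = 0.0894, so R* = 10.7.
Substitute into dR/dt = 0: 0.535(1 - 10.7/20.5) = 0.0344C*.
The bracket is 0.48, giving C* = 0.257/0.0344 = 7.46.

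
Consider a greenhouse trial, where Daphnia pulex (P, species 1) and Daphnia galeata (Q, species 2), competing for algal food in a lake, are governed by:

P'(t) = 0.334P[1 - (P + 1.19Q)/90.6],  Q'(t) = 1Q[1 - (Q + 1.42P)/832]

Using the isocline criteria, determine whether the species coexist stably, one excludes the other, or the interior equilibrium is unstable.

Compare the nullcline intercepts: K1/α12 = 90.6/1.19 = 76.1 < K2 = 832; K2/α21 = 832/1.42 = 586 > K1 = 90.6.
Since the inequalities point opposite ways, species 2 can invade but species 1 cannot.

species 2 excludes species 1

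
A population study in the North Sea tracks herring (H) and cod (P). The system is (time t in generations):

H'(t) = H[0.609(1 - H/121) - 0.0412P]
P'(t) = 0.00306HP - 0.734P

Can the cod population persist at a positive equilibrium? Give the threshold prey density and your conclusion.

The predator equation gives dP/dt > 0 only when H > 0.734/0.00306 = 240.
Without the predator, H → K = 121. Since 121 < 240, the predator cannot invade.

Threshold H = 240; K < 240, so no, the predator goes extinct.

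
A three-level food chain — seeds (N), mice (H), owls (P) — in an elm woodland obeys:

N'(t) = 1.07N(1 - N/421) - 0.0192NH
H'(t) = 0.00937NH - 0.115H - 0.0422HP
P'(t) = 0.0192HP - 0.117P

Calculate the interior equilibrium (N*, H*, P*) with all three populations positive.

N* ≈ 375, H* ≈ 6.09, P* ≈ 80.5

From dP/dt = 0: 0.0192H* = 0.117, so H* = 6.09.
From dN/dt = 0: 1.07(1 - N*/421) = 0.0192·6.09, giving N* = 421·(1 - 0.109) = 375.
From dH/dt = 0: 0.00937·375 - 0.115 = 0.0422P*, so P* = 3.4/0.0422 = 80.5.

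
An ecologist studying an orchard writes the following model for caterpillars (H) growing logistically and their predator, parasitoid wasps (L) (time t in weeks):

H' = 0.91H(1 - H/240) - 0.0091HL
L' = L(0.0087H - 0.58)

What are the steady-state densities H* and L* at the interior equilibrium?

H* ≈ 66.7, L* ≈ 72.2

From dL/dt = 0 with L > 0: 0.0087H* = 0.58, so H* = 66.7.
Substitute into dH/dt = 0: 0.91(1 - 66.7/240) = 0.0091L*.
The bracket is 0.722, giving L* = 0.657/0.0091 = 72.2.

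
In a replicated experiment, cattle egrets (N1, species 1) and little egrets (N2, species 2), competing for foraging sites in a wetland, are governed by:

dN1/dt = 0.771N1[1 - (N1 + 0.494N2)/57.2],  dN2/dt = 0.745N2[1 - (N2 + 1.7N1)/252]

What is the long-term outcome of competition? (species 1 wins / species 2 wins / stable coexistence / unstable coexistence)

Compare the nullcline intercepts: K1/α12 = 57.2/0.494 = 116 < K2 = 252; K2/α21 = 252/1.7 = 148 > K1 = 57.2.
Since the inequalities point opposite ways, species 2 can invade but species 1 cannot.

species 2 excludes species 1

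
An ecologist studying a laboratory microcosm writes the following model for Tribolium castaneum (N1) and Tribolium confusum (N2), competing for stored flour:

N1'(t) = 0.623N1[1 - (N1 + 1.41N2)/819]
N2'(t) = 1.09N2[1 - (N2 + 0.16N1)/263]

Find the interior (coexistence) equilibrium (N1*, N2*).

Setting both brackets to zero gives the nullclines N1 + 1.41N2 = 819 and 0.16N1 + N2 = 263.
Substituting N2 = 263 - 0.16N1 into the first: N1(1 - 1.41·0.16) = 819 - 1.41·263.
So N1* = 448/0.774 = 579, and then N2* = 263 - 0.16·579 = 170.

N1* ≈ 579, N2* ≈ 170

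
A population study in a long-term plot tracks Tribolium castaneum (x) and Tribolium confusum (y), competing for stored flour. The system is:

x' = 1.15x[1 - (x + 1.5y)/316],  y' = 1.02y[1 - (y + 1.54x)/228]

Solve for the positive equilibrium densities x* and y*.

Setting both brackets to zero gives the nullclines x + 1.5y = 316 and 1.54x + y = 228.
Substituting y = 228 - 1.54x into the first: x(1 - 1.5·1.54) = 316 - 1.5·228.
So x* = -26/-1.31 = 19.8, and then y* = 228 - 1.54·19.8 = 197.

x* ≈ 19.8, y* ≈ 197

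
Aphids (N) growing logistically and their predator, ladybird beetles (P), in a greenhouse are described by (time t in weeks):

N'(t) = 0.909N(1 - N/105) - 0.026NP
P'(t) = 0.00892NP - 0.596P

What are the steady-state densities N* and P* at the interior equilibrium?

From dP/dt = 0 with P > 0: 0.00892N* = 0.596, so N* = 66.8.
Substitute into dN/dt = 0: 0.909(1 - 66.8/105) = 0.026P*.
The bracket is 0.364, giving P* = 0.331/0.026 = 12.7.

N* ≈ 66.8, P* ≈ 12.7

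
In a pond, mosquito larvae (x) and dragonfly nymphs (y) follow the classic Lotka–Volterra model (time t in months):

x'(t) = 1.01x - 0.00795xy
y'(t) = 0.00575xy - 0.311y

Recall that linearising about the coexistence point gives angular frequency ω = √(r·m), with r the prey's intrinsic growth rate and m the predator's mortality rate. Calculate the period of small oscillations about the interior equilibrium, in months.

T ≈ 11.2 months

Here r = 1.01 and m = 0.311, so r·m = 0.314.
ω = √0.314 = 0.56 per month, hence T = 2π/ω ≈ 11.2 months.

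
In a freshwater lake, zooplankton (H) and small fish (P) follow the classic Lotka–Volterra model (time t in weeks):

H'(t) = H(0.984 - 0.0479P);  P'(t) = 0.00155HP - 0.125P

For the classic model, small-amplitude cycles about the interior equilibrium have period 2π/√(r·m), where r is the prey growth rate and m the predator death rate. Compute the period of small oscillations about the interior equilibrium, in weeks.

T ≈ 17.9 weeks

Here r = 0.984 and m = 0.125, so r·m = 0.123.
ω = √0.123 = 0.351 per week, hence T = 2π/ω ≈ 17.9 weeks.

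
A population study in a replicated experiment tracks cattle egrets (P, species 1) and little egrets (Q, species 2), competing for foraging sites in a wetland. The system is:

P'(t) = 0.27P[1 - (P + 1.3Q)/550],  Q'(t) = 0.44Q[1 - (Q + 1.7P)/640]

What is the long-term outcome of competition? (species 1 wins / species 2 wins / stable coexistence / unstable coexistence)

unstable coexistence (outcome depends on initial conditions)

Compare the nullcline intercepts: K1/α12 = 550/1.3 = 423 < K2 = 640; K2/α21 = 640/1.7 = 376 < K1 = 550.
Since both are reversed, neither can invade when rare; the interior point is a saddle.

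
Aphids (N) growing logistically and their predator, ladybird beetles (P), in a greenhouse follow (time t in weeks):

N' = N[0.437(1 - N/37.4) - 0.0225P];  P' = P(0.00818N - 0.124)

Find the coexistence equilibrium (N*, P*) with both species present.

From dP/dt = 0 with P > 0: 0.00818N* = 0.124, so N* = 15.2.
Substitute into dN/dt = 0: 0.437(1 - 15.2/37.4) = 0.0225P*.
The bracket is 0.595, giving P* = 0.26/0.0225 = 11.6.

N* ≈ 15.2, P* ≈ 11.6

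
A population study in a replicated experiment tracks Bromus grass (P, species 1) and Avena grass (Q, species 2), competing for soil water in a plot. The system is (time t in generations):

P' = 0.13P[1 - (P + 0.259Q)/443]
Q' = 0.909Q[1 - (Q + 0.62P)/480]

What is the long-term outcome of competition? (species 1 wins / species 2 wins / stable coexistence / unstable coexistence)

Compare the nullcline intercepts: K1/α12 = 443/0.259 = 1710 > K2 = 480; K2/α21 = 480/0.62 = 774 > K1 = 443.
Since both inequalities hold, each species can invade when rare, so the interior equilibrium is stable.

stable coexistence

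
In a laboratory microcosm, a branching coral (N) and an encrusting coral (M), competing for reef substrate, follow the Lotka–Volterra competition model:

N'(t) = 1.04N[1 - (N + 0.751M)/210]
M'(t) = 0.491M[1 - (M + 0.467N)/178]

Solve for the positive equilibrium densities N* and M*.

Setting both brackets to zero gives the nullclines N + 0.751M = 210 and 0.467N + M = 178.
Substituting M = 178 - 0.467N into the first: N(1 - 0.751·0.467) = 210 - 0.751·178.
So N* = 76.3/0.649 = 118, and then M* = 178 - 0.467·118 = 123.

N* ≈ 118, M* ≈ 123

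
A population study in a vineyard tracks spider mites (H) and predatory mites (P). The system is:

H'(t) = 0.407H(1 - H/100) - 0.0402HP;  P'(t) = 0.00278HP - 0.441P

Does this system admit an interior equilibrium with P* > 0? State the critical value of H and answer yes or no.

The predator equation gives dP/dt > 0 only when H > 0.441/0.00278 = 159.
Without the predator, H → K = 100. Since 100 < 159, the predator cannot invade.

Threshold H = 159; K < 159, so no, the predator goes extinct.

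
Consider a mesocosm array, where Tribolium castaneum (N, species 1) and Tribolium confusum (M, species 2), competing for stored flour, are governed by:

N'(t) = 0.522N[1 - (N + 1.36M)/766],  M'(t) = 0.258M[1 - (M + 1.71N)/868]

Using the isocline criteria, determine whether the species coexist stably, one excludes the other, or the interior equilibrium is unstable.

Compare the nullcline intercepts: K1/α12 = 766/1.36 = 563 < K2 = 868; K2/α21 = 868/1.71 = 508 < K1 = 766.
Since both are reversed, neither can invade when rare; the interior point is a saddle.

unstable coexistence (outcome depends on initial conditions)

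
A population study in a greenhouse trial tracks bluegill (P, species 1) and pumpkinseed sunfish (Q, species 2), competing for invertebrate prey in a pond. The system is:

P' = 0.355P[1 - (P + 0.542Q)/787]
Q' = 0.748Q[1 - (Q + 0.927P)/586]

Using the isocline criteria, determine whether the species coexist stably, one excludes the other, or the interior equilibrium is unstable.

species 1 excludes species 2

Compare the nullcline intercepts: K1/α12 = 787/0.542 = 1450 > K2 = 586; K2/α21 = 586/0.927 = 632 < K1 = 787.
Since the inequalities point opposite ways, species 1 can invade but species 2 cannot.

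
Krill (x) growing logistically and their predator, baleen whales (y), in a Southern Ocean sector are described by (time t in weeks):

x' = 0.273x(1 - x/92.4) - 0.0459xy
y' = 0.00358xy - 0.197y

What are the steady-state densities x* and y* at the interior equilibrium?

From dy/dt = 0 with y > 0: 0.00358x* = 0.197, so x* = 55.
Substitute into dx/dt = 0: 0.273(1 - 55/92.4) = 0.0459y*.
The bracket is 0.404, giving y* = 0.11/0.0459 = 2.41.

x* ≈ 55, y* ≈ 2.41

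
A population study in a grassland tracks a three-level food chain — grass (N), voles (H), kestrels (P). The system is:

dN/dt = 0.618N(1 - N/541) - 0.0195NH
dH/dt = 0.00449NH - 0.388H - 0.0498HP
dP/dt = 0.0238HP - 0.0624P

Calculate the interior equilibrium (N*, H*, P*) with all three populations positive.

N* ≈ 496, H* ≈ 2.62, P* ≈ 37

From dP/dt = 0: 0.0238H* = 0.0624, so H* = 2.62.
From dN/dt = 0: 0.618(1 - N*/541) = 0.0195·2.62, giving N* = 541·(1 - 0.0827) = 496.
From dH/dt = 0: 0.00449·496 - 0.388 = 0.0498P*, so P* = 1.84/0.0498 = 37.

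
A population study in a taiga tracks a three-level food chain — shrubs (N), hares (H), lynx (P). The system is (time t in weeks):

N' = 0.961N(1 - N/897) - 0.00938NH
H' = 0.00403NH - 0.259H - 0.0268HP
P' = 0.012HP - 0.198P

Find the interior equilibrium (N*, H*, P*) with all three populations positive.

N* ≈ 753, H* ≈ 16.5, P* ≈ 103

From dP/dt = 0: 0.012H* = 0.198, so H* = 16.5.
From dN/dt = 0: 0.961(1 - N*/897) = 0.00938·16.5, giving N* = 897·(1 - 0.161) = 753.
From dH/dt = 0: 0.00403·753 - 0.259 = 0.0268P*, so P* = 2.77/0.0268 = 103.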